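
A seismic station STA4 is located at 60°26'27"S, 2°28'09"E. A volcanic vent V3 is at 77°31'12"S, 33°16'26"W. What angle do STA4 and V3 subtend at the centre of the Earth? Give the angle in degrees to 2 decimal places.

20.64°

STA4: φ = -60.44083°, λ = +2.46917°
V3: φ = -77.52000°, λ = -33.27389°
Δφ = -17.0792°,  Δλ = -35.7431°
a = sin²(Δφ/2) + cos φ₁ cos φ₂ sin²(Δλ/2) = 0.032090
c = 2·arcsin(√a) = 0.360218 rad = 20.6390°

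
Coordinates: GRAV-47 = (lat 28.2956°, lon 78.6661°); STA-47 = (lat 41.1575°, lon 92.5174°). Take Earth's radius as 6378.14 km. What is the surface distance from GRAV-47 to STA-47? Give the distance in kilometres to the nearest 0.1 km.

Δφ = 12.8619°,  Δλ = 13.8513°
a = sin²(Δφ/2) + cos φ₁ cos φ₂ sin²(Δλ/2) = 0.022184
c = 2·arcsin(√a) = 0.299001 rad = 17.1315°
d = R·c = 6378.14 × 0.299001 = 1907.1 km

1907.1 km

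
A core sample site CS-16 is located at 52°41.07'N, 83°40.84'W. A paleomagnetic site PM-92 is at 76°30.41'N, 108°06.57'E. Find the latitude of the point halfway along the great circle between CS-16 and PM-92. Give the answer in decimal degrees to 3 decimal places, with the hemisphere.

77.843°N

CS-16: φ = +52.68450°, λ = -83.68067°
PM-92: φ = +76.50683°, λ = +108.10950°
Bx = cos φ₂ cos Δλ = -0.228407,  By = cos φ₂ sin Δλ = -0.047676
φₘ = atan2(sin φ₁ + sin φ₂, √((cos φ₁ + Bx)² + By²)) = 77.84332°
λₘ = λ₁ + atan2(By, cos φ₁ + Bx) = -90.87304°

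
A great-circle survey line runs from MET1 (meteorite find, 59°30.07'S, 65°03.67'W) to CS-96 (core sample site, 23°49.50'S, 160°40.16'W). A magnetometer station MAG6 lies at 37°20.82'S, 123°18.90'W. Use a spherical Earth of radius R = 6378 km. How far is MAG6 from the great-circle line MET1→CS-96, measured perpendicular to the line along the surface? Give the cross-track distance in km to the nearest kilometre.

MET1: φ = -59.50117°, λ = -65.06117°
CS-96: φ = -23.82500°, λ = -160.66933°
MAG6: φ = -37.34700°, λ = -123.31500°
δ₁₃ = central angle MET1→MAG6 = 0.745141 rad  (haversine)
θ₁₃ = bearing MET1→MAG6 = 274.443°,  θ₁₂ = bearing MET1→CS-96 = 252.787°
dₓₜ = R·arcsin(sin δ₁₃ · sin(θ₁₃ − θ₁₂)) = 6378·arcsin(0.67808·sin(21.655°)) = 1613.083 km
|dₓₜ| = 1613.083 km

1613 km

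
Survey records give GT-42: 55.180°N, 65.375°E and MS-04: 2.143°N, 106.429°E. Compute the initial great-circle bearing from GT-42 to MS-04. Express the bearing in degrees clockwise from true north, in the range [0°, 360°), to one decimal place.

132.3°

Δλ = 41.0540°
y = sin Δλ · cos φ₂ = 0.656311
x = cos φ₁ sin φ₂ − sin φ₁ cos φ₂ cos Δλ = -0.597286
θ = atan2(y, x) = 132.3043° → 132.3043° (mod 360°)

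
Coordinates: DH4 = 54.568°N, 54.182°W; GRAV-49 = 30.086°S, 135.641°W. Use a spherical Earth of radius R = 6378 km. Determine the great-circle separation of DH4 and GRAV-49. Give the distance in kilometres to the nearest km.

Δφ = -84.6540°,  Δλ = -81.4590°
a = sin²(Δφ/2) + cos φ₁ cos φ₂ sin²(Δλ/2) = 0.666980
c = 2·arcsin(√a) = 1.911298 rad = 109.5093°
d = R·c = 6378 × 1.911298 = 12190.3 km

12190 km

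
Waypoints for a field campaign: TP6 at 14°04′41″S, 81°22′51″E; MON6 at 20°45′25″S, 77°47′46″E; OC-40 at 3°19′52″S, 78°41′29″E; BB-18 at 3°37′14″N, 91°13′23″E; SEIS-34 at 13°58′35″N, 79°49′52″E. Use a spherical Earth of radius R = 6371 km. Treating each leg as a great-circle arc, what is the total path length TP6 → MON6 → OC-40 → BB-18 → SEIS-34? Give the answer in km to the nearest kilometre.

6067 km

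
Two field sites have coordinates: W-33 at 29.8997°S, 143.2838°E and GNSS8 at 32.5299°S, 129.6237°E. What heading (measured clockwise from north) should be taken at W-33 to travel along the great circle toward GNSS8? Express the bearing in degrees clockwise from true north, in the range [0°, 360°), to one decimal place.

Δλ = -13.6601°
y = sin Δλ · cos φ₂ = -0.199110
x = cos φ₁ sin φ₂ − sin φ₁ cos φ₂ cos Δλ = -0.057778
θ = atan2(y, x) = -106.1816° → 253.8184° (mod 360°)

253.8°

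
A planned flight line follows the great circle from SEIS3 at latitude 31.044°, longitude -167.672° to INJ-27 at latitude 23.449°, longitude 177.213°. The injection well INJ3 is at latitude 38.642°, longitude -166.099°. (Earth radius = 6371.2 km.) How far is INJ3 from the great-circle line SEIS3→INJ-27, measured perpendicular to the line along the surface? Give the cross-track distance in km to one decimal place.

701.0 km

δ₁₃ = central angle SEIS3→INJ3 = 0.134504 rad  (haversine)
θ₁₃ = bearing SEIS3→INJ3 = 9.200°,  θ₁₂ = bearing SEIS3→INJ-27 = 244.169°
dₓₜ = R·arcsin(sin δ₁₃ · sin(θ₁₃ − θ₁₂)) = 6371.2·arcsin(0.13410·sin(-234.969°)) = 701.007 km
|dₓₜ| = 701.007 km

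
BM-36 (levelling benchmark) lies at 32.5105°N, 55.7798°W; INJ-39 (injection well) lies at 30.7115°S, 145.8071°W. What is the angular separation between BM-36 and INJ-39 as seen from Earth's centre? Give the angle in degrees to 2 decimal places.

Δφ = -63.2220°,  Δλ = -90.0273°
a = sin²(Δφ/2) + cos φ₁ cos φ₂ sin²(Δλ/2) = 0.637416
c = 2·arcsin(√a) = 1.849211 rad = 105.9520°

105.95°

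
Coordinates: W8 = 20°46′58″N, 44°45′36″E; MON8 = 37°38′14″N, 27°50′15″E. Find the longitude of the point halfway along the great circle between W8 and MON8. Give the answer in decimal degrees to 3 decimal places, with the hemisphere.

W8: φ = +20.78278°, λ = +44.76000°
MON8: φ = +37.63722°, λ = +27.83750°
Bx = cos φ₂ cos Δλ = 0.757604,  By = cos φ₂ sin Δλ = -0.230503
φₘ = atan2(sin φ₁ + sin φ₂, √((cos φ₁ + Bx)² + By²)) = 29.47599°
λₘ = λ₁ + atan2(By, cos φ₁ + Bx) = 37.00473°

37.005°E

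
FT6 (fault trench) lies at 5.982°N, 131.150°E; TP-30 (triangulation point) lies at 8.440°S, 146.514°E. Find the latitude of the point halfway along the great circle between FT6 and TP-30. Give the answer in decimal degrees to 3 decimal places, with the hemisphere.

1.240°S

Bx = cos φ₂ cos Δλ = 0.953819,  By = cos φ₂ sin Δλ = 0.262081
φₘ = atan2(sin φ₁ + sin φ₂, √((cos φ₁ + Bx)² + By²)) = -1.24013°
λₘ = λ₁ + atan2(By, cos φ₁ + Bx) = 138.81102°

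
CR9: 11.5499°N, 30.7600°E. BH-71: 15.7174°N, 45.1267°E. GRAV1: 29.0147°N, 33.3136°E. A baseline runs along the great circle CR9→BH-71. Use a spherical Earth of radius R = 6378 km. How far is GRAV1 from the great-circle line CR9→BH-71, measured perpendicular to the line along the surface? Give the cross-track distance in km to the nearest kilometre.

1764 km

δ₁₃ = central angle CR9→GRAV1 = 0.307641 rad  (haversine)
θ₁₃ = bearing CR9→GRAV1 = 7.393°,  θ₁₂ = bearing CR9→BH-71 = 71.763°
dₓₜ = R·arcsin(sin δ₁₃ · sin(θ₁₃ − θ₁₂)) = 6378·arcsin(0.30281·sin(-64.371°)) = -1763.696 km
|dₓₜ| = 1763.696 km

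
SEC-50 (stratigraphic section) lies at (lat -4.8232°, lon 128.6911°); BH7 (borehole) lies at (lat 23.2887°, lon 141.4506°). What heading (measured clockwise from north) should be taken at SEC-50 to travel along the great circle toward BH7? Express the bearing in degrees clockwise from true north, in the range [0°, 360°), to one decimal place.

Δλ = 12.7595°
y = sin Δλ · cos φ₂ = 0.202865
x = cos φ₁ sin φ₂ − sin φ₁ cos φ₂ cos Δλ = 0.469288
θ = atan2(y, x) = 23.3779° → 23.3779° (mod 360°)

23.4°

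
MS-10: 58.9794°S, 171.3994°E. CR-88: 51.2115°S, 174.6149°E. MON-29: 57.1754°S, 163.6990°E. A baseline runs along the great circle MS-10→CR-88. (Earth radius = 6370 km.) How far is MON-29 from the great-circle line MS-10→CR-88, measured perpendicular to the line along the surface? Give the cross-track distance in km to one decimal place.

δ₁₃ = central angle MS-10→MON-29 = 0.077670 rad  (haversine)
θ₁₃ = bearing MS-10→MON-29 = 290.593°,  θ₁₂ = bearing MS-10→CR-88 = 14.661°
dₓₜ = R·arcsin(sin δ₁₃ · sin(θ₁₃ − θ₁₂)) = 6370·arcsin(0.07759·sin(275.933°)) = -492.100 km
|dₓₜ| = 492.100 km

492.1 km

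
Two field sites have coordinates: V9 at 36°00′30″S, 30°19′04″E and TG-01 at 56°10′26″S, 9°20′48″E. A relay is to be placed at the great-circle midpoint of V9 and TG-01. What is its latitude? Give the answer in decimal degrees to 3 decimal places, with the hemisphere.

V9: φ = -36.00833°, λ = +30.31778°
TG-01: φ = -56.17389°, λ = +9.34667°
Bx = cos φ₂ cos Δλ = 0.519801,  By = cos φ₂ sin Δλ = -0.199232
φₘ = atan2(sin φ₁ + sin φ₂, √((cos φ₁ + Bx)² + By²)) = -46.55631°
λₘ = λ₁ + atan2(By, cos φ₁ + Bx) = 21.79029°

46.556°S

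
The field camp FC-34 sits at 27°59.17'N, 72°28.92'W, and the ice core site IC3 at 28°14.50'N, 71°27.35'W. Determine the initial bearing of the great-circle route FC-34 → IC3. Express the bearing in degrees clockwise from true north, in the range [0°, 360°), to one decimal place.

FC-34: φ = +27.98617°, λ = -72.48200°
IC3: φ = +28.24167°, λ = -71.45583°
Δλ = 1.0262°
y = sin Δλ · cos φ₂ = 0.015777
x = cos φ₁ sin φ₂ − sin φ₁ cos φ₂ cos Δλ = 0.004526
θ = atan2(y, x) = 73.9947° → 73.9947° (mod 360°)

74.0°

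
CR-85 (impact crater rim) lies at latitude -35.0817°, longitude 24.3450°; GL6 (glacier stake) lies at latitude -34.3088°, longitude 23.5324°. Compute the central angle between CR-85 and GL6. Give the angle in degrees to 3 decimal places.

Δφ = 0.7729°,  Δλ = -0.8126°
a = sin²(Δφ/2) + cos φ₁ cos φ₂ sin²(Δλ/2) = 0.000079
c = 2·arcsin(√a) = 0.017831 rad = 1.0216°

1.022°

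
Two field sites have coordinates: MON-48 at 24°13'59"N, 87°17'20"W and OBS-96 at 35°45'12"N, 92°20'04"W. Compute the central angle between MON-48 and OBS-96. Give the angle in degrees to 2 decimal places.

MON-48: φ = +24.23306°, λ = -87.28889°
OBS-96: φ = +35.75333°, λ = -92.33444°
Δφ = 11.5203°,  Δλ = -5.0456°
a = sin²(Δφ/2) + cos φ₁ cos φ₂ sin²(Δλ/2) = 0.011507
c = 2·arcsin(√a) = 0.214952 rad = 12.3159°

12.32°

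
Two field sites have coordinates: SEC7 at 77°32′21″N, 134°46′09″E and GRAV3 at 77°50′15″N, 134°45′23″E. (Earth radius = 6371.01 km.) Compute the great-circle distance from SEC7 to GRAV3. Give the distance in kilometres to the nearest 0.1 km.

SEC7: φ = +77.53917°, λ = +134.76917°
GRAV3: φ = +77.83750°, λ = +134.75639°
Δφ = 0.2983°,  Δλ = -0.0128°
a = sin²(Δφ/2) + cos φ₁ cos φ₂ sin²(Δλ/2) = 0.000007
c = 2·arcsin(√a) = 0.005207 rad = 0.2983°
d = R·c = 6371.01 × 0.005207 = 33.2 km

33.2 km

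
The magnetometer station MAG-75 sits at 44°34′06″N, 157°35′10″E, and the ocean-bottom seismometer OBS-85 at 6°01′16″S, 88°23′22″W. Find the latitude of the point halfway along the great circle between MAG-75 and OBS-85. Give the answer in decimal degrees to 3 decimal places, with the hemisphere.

31.898°N

MAG-75: φ = +44.56833°, λ = +157.58611°
OBS-85: φ = -6.02111°, λ = -88.38944°
Bx = cos φ₂ cos Δλ = -0.404880,  By = cos φ₂ sin Δλ = 0.908333
φₘ = atan2(sin φ₁ + sin φ₂, √((cos φ₁ + Bx)² + By²)) = 31.89789°
λₘ = λ₁ + atan2(By, cos φ₁ + Bx) = -131.11841°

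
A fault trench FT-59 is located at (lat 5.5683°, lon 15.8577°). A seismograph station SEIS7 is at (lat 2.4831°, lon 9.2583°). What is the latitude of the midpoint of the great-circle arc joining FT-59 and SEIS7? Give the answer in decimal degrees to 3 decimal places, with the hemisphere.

4.032°N

Bx = cos φ₂ cos Δλ = 0.992441,  By = cos φ₂ sin Δλ = -0.114819
φₘ = atan2(sin φ₁ + sin φ₂, √((cos φ₁ + Bx)² + By²)) = 4.03236°
λₘ = λ₁ + atan2(By, cos φ₁ + Bx) = 12.55174°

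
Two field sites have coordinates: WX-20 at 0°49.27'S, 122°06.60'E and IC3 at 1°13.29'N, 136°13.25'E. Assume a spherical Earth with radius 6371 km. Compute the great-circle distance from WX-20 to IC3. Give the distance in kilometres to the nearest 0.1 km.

1585.3 km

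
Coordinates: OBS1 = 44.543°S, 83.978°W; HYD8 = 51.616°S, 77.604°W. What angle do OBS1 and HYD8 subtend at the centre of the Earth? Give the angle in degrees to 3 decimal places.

Δφ = -7.0730°,  Δλ = 6.3740°
a = sin²(Δφ/2) + cos φ₁ cos φ₂ sin²(Δλ/2) = 0.005173
c = 2·arcsin(√a) = 0.143969 rad = 8.2488°

8.249°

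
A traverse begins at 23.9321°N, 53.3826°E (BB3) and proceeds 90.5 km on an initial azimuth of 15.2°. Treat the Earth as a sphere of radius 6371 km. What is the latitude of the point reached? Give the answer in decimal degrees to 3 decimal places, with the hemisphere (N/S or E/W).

24.717°N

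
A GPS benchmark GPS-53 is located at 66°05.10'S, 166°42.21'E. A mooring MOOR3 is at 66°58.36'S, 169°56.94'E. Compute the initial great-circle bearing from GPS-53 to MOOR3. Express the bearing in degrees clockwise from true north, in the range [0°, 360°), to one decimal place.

GPS-53: φ = -66.08500°, λ = +166.70350°
MOOR3: φ = -66.97267°, λ = +169.94900°
Δλ = 3.2455°
y = sin Δλ · cos φ₂ = 0.022146
x = cos φ₁ sin φ₂ − sin φ₁ cos φ₂ cos Δλ = -0.016066
θ = atan2(y, x) = 125.9588° → 125.9588° (mod 360°)

126.0°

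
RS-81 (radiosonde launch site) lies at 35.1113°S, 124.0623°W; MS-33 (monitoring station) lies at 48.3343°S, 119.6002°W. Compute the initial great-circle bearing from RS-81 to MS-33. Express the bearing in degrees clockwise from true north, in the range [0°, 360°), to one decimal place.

167.3°

Δλ = 4.4621°
y = sin Δλ · cos φ₂ = 0.051720
x = cos φ₁ sin φ₂ − sin φ₁ cos φ₂ cos Δλ = -0.229901
θ = atan2(y, x) = 167.3215° → 167.3215° (mod 360°)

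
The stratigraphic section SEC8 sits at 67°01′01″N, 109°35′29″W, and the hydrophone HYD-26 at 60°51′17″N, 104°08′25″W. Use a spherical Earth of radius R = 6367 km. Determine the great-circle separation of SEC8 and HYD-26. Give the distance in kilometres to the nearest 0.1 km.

734.0 km

SEC8: φ = +67.01694°, λ = -109.59139°
HYD-26: φ = +60.85472°, λ = -104.14028°
Δφ = -6.1622°,  Δλ = 5.4511°
a = sin²(Δφ/2) + cos φ₁ cos φ₂ sin²(Δλ/2) = 0.003319
c = 2·arcsin(√a) = 0.115286 rad = 6.6054°
d = R·c = 6367 × 0.115286 = 734.0 km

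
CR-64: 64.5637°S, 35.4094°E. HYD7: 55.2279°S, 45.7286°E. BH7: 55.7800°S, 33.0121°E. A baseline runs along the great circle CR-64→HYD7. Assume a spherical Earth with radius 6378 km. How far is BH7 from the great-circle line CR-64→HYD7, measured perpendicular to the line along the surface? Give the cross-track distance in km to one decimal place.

663.3 km

δ₁₃ = central angle CR-64→BH7 = 0.154683 rad  (haversine)
θ₁₃ = bearing CR-64→BH7 = 351.218°,  θ₁₂ = bearing CR-64→HYD7 = 33.579°
dₓₜ = R·arcsin(sin δ₁₃ · sin(θ₁₃ − θ₁₂)) = 6378·arcsin(0.15407·sin(317.639°)) = -663.295 km
|dₓₜ| = 663.295 km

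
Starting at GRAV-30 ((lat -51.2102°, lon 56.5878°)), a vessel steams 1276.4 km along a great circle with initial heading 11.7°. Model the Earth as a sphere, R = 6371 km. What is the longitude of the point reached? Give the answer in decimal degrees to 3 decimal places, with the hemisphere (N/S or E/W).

δ = d/R = 1276.4/6371 = 0.200345 rad
φ₂ = arcsin(sin φ₁ cos δ + cos φ₁ sin δ cos θ)
   = arcsin(-0.77945·0.98000 + 0.62647·0.19901·0.97922) = -39.92451°
λ₂ = λ₁ + atan2(sin θ sin δ cos φ₁, cos δ − sin φ₁ sin φ₂) = 59.60428°

59.604°E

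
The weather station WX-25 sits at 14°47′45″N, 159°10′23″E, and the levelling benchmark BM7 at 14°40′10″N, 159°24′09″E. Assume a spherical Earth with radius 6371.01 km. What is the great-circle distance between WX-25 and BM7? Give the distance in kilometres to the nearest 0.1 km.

28.4 km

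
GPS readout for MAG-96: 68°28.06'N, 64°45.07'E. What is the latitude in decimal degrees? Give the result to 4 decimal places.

68.4677°N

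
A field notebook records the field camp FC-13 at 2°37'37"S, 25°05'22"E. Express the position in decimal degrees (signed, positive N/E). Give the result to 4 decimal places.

lat: 2.6269° S → -2.6269°
lon: 25.0894° E → +25.0894°

-2.6269°, +25.0894°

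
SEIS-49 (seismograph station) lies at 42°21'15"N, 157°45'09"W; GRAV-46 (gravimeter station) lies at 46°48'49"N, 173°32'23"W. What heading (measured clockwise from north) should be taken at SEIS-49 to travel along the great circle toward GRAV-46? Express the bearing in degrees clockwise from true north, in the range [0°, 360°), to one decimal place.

SEIS-49: φ = +42.35417°, λ = -157.75250°
GRAV-46: φ = +46.81361°, λ = -173.53972°
Δλ = -15.7872°
y = sin Δλ · cos φ₂ = -0.186195
x = cos φ₁ sin φ₂ − sin φ₁ cos φ₂ cos Δλ = 0.095146
θ = atan2(y, x) = -62.9329° → 297.0671° (mod 360°)

297.1°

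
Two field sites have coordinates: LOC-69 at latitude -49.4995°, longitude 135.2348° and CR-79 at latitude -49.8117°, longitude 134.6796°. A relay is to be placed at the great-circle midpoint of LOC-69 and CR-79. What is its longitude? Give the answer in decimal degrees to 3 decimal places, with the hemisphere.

Bx = cos φ₂ cos Δλ = 0.645271,  By = cos φ₂ sin Δλ = -0.006253
φₘ = atan2(sin φ₁ + sin φ₂, √((cos φ₁ + Bx)² + By²)) = -49.65593°
λₘ = λ₁ + atan2(By, cos φ₁ + Bx) = 134.95809°

134.958°E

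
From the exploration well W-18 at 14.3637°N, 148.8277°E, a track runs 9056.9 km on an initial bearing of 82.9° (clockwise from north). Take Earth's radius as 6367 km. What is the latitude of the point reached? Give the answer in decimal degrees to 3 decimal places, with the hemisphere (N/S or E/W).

8.922°N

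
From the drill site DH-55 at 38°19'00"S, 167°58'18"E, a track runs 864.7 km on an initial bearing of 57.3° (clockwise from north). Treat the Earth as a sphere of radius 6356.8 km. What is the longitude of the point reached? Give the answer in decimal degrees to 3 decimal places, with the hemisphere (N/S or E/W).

175.868°E

DH-55: φ = -38.31667°, λ = +167.97167°
δ = d/R = 864.7/6356.8 = 0.136028 rad
φ₂ = arcsin(sin φ₁ cos δ + cos φ₁ sin δ cos θ)
   = arcsin(-0.62001·0.99076 + 0.78460·0.13561·0.54024) = -33.83475°
λ₂ = λ₁ + atan2(sin θ sin δ cos φ₁, cos δ − sin φ₁ sin φ₂) = 175.86805°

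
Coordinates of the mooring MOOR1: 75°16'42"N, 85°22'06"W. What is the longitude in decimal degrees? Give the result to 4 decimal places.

85° + 22′/60 + 6″/3600 = 85 + 0.36667 + 0.00167 = 85.3683°

85.3683°W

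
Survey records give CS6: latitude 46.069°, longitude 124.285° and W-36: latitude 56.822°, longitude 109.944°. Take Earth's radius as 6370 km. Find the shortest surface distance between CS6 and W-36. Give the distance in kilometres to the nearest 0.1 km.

1548.2 km

Δφ = 10.7530°,  Δλ = -14.3410°
a = sin²(Δφ/2) + cos φ₁ cos φ₂ sin²(Δλ/2) = 0.014695
c = 2·arcsin(√a) = 0.243045 rad = 13.9255°
d = R·c = 6370 × 0.243045 = 1548.2 km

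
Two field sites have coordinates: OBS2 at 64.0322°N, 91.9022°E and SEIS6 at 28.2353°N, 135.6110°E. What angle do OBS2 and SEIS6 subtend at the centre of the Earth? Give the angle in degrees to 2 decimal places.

45.24°

Δφ = -35.7969°,  Δλ = 43.7088°
a = sin²(Δφ/2) + cos φ₁ cos φ₂ sin²(Δλ/2) = 0.147908
c = 2·arcsin(√a) = 0.789522 rad = 45.2363°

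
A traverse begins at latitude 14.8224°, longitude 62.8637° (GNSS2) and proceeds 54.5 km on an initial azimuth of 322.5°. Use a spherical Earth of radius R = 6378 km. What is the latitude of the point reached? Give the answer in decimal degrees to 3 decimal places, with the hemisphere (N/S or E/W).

15.211°N

δ = d/R = 54.5/6378 = 0.008545 rad
φ₂ = arcsin(sin φ₁ cos δ + cos φ₁ sin δ cos θ)
   = arcsin(0.25582·0.99996 + 0.96672·0.00854·0.79335) = 15.21061°
λ₂ = λ₁ + atan2(sin θ sin δ cos φ₁, cos δ − sin φ₁ sin φ₂) = 62.55484°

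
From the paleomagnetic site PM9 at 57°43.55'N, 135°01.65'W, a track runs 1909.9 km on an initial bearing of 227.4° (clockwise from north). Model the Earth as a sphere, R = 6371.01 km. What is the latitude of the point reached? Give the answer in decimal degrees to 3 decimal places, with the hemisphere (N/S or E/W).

44.512°N

PM9: φ = +57.72583°, λ = -135.02750°
δ = d/R = 1909.9/6371.01 = 0.299780 rad
φ₂ = arcsin(sin φ₁ cos δ + cos φ₁ sin δ cos θ)
   = arcsin(0.84550·0.95540 + 0.53397·0.29531·-0.67688) = 44.51212°
λ₂ = λ₁ + atan2(sin θ sin δ cos φ₁, cos δ − sin φ₁ sin φ₂) = -152.77558°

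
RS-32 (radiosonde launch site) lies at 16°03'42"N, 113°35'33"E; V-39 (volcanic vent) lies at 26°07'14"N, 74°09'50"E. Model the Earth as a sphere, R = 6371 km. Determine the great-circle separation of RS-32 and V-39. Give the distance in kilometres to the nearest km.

RS-32: φ = +16.06167°, λ = +113.59250°
V-39: φ = +26.12056°, λ = +74.16389°
Δφ = 10.0589°,  Δλ = -39.4286°
a = sin²(Δφ/2) + cos φ₁ cos φ₂ sin²(Δλ/2) = 0.105868
c = 2·arcsin(√a) = 0.662812 rad = 37.9763°
d = R·c = 6371 × 0.662812 = 4222.8 km

4223 km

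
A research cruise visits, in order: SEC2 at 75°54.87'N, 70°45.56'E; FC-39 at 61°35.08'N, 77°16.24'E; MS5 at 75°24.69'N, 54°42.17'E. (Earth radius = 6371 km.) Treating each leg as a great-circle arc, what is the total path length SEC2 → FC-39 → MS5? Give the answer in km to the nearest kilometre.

SEC2: φ = +75.91450°, λ = +70.75933°
FC-39: φ = +61.58467°, λ = +77.27067°
MS5: φ = +75.41150°, λ = +54.70283°
SEC2→FC-39: c = 0.253103 rad, d = 1612.52 km
FC-39→MS5: c = 0.277130 rad, d = 1765.60 km
Total = 1612.52 + 1765.60 = 3378.12 km

3378 km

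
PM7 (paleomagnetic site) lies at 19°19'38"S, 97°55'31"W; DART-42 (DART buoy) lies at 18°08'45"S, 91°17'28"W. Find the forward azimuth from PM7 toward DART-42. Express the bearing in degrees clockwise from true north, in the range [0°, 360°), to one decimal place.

80.4°

PM7: φ = -19.32722°, λ = -97.92528°
DART-42: φ = -18.14583°, λ = -91.29111°
Δλ = 6.6342°
y = sin Δλ · cos φ₂ = 0.109784
x = cos φ₁ sin φ₂ − sin φ₁ cos φ₂ cos Δλ = 0.018512
θ = atan2(y, x) = 80.4288° → 80.4288° (mod 360°)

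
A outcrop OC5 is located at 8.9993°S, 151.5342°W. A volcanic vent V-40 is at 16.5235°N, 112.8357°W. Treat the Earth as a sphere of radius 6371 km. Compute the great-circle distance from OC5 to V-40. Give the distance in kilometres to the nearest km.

5116 km

Δφ = 25.5228°,  Δλ = 38.6985°
a = sin²(Δφ/2) + cos φ₁ cos φ₂ sin²(Δλ/2) = 0.152741
c = 2·arcsin(√a) = 0.803046 rad = 46.0111°
d = R·c = 6371 × 0.803046 = 5116.2 km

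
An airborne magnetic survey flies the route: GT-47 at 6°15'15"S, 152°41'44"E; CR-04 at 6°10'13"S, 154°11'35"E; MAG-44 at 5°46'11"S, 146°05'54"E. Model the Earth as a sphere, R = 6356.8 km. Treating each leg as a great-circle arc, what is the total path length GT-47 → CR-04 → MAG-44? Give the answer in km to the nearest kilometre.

GT-47: φ = -6.25417°, λ = +152.69556°
CR-04: φ = -6.17028°, λ = +154.19306°
MAG-44: φ = -5.76972°, λ = +146.09833°
GT-47→CR-04: c = 0.026024 rad, d = 165.43 km
CR-04→MAG-44: c = 0.140686 rad, d = 894.31 km
Total = 165.43 + 894.31 = 1059.74 km

1060 km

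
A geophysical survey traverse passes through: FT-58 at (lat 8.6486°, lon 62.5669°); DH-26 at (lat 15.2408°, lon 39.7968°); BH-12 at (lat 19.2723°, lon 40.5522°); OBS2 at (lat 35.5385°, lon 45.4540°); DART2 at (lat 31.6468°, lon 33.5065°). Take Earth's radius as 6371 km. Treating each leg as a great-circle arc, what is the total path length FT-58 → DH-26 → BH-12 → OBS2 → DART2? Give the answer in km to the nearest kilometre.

FT-58→DH-26: c = 0.405134 rad, d = 2581.11 km
DH-26→BH-12: c = 0.071480 rad, d = 455.40 km
BH-12→OBS2: c = 0.293762 rad, d = 1871.56 km
OBS2→DART2: c = 0.186344 rad, d = 1187.20 km
Total = 2581.11 + 455.40 + 1871.56 + 1187.20 = 6095.26 km

6095 km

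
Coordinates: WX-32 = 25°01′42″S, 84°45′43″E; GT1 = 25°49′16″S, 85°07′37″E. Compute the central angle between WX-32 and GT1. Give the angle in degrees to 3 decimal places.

0.859°

WX-32: φ = -25.02833°, λ = +84.76194°
GT1: φ = -25.82111°, λ = +85.12694°
Δφ = -0.7928°,  Δλ = 0.3650°
a = sin²(Δφ/2) + cos φ₁ cos φ₂ sin²(Δλ/2) = 0.000056
c = 2·arcsin(√a) = 0.014985 rad = 0.8586°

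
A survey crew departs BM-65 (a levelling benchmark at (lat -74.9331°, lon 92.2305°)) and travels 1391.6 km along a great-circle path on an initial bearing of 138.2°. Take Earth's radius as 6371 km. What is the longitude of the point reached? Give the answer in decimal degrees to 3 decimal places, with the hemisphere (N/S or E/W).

δ = d/R = 1391.6/6371 = 0.218427 rad
φ₂ = arcsin(sin φ₁ cos δ + cos φ₁ sin δ cos θ)
   = arcsin(-0.96562·0.97624 + 0.25995·0.21669·-0.74548) = -79.95504°
λ₂ = λ₁ + atan2(sin θ sin δ cos φ₁, cos δ − sin φ₁ sin φ₂) = 148.13217°

148.132°E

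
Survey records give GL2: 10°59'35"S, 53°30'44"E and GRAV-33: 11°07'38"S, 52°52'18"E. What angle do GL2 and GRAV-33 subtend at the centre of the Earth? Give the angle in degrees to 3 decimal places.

GL2: φ = -10.99306°, λ = +53.51222°
GRAV-33: φ = -11.12722°, λ = +52.87167°
Δφ = -0.1342°,  Δλ = -0.6406°
a = sin²(Δφ/2) + cos φ₁ cos φ₂ sin²(Δλ/2) = 0.000031
c = 2·arcsin(√a) = 0.011219 rad = 0.6428°

0.643°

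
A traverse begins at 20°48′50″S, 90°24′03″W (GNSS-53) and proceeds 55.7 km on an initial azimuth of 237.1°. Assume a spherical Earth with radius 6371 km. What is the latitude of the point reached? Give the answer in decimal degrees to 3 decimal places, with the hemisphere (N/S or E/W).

21.085°S

GNSS-53: φ = -20.81389°, λ = -90.40083°
δ = d/R = 55.7/6371 = 0.008743 rad
φ₂ = arcsin(sin φ₁ cos δ + cos φ₁ sin δ cos θ)
   = arcsin(-0.35533·0.99996 + 0.93474·0.00874·-0.54317) = -21.08539°
λ₂ = λ₁ + atan2(sin θ sin δ cos φ₁, cos δ − sin φ₁ sin φ₂) = -90.85160°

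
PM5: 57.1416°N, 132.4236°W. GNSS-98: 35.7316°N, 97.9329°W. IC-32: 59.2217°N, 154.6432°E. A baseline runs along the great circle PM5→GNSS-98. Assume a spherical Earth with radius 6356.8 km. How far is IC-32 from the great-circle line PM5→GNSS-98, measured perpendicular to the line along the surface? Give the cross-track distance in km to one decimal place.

δ₁₃ = central angle PM5→IC-32 = 0.638174 rad  (haversine)
θ₁₃ = bearing PM5→IC-32 = 304.800°,  θ₁₂ = bearing PM5→GNSS-98 = 118.074°
dₓₜ = R·arcsin(sin δ₁₃ · sin(θ₁₃ − θ₁₂)) = 6356.8·arcsin(0.59573·sin(186.726°)) = -443.907 km
|dₓₜ| = 443.907 km

443.9 km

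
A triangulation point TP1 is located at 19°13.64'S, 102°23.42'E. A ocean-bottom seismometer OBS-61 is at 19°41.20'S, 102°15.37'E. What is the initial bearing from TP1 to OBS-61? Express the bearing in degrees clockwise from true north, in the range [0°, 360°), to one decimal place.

195.4°

TP1: φ = -19.22733°, λ = +102.39033°
OBS-61: φ = -19.68667°, λ = +102.25617°
Δλ = -0.1342°
y = sin Δλ · cos φ₂ = -0.002205
x = cos φ₁ sin φ₂ − sin φ₁ cos φ₂ cos Δλ = -0.008018
θ = atan2(y, x) = -164.6243° → 195.3757° (mod 360°)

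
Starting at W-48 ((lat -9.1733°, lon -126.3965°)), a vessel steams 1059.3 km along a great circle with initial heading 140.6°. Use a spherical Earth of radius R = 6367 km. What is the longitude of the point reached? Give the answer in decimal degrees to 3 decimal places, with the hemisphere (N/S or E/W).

δ = d/R = 1059.3/6367 = 0.166373 rad
φ₂ = arcsin(sin φ₁ cos δ + cos φ₁ sin δ cos θ)
   = arcsin(-0.15942·0.98619 + 0.98721·0.16561·-0.77273) = -16.47239°
λ₂ = λ₁ + atan2(sin θ sin δ cos φ₁, cos δ − sin φ₁ sin φ₂) = -120.10339°

120.103°W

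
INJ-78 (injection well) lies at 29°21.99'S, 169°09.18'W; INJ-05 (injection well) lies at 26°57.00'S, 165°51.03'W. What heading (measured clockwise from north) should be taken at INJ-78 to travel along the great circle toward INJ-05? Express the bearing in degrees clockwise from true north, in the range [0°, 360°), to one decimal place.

51.1°

INJ-78: φ = -29.36650°, λ = -169.15300°
INJ-05: φ = -26.95000°, λ = -165.85050°
Δλ = 3.3025°
y = sin Δλ · cos φ₂ = 0.051352
x = cos φ₁ sin φ₂ − sin φ₁ cos φ₂ cos Δλ = 0.041437
θ = atan2(y, x) = 51.0987° → 51.0987° (mod 360°)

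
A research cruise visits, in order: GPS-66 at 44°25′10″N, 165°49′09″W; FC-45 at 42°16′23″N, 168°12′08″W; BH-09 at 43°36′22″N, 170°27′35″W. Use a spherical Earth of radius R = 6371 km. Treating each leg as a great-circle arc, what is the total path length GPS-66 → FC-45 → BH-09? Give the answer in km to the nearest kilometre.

GPS-66: φ = +44.41944°, λ = -165.81917°
FC-45: φ = +42.27306°, λ = -168.20222°
BH-09: φ = +43.60611°, λ = -170.45972°
GPS-66→FC-45: c = 0.048143 rad, d = 306.72 km
FC-45→BH-09: c = 0.037056 rad, d = 236.08 km
Total = 306.72 + 236.08 = 542.80 km

543 km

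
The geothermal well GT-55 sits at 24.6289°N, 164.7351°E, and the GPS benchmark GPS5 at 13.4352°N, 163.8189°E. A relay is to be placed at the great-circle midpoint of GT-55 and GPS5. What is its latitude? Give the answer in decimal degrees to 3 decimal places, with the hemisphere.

19.033°N

Bx = cos φ₂ cos Δλ = 0.972509,  By = cos φ₂ sin Δλ = -0.015552
φₘ = atan2(sin φ₁ + sin φ₂, √((cos φ₁ + Bx)² + By²)) = 19.03261°
λₘ = λ₁ + atan2(By, cos φ₁ + Bx) = 164.26151°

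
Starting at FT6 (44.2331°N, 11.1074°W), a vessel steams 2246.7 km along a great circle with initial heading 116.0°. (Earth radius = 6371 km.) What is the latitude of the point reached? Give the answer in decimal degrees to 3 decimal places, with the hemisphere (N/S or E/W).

33.105°N

δ = d/R = 2246.7/6371 = 0.352645 rad
φ₂ = arcsin(sin φ₁ cos δ + cos φ₁ sin δ cos θ)
   = arcsin(0.69758·0.93846 + 0.71651·0.34538·-0.43837) = 33.10458°
λ₂ = λ₁ + atan2(sin θ sin δ cos φ₁, cos δ − sin φ₁ sin φ₂) = 10.64405°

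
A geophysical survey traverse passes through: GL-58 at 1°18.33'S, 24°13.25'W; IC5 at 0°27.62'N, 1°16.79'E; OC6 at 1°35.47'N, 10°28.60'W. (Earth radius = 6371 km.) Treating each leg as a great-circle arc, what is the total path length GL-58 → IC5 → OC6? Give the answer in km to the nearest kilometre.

4155 km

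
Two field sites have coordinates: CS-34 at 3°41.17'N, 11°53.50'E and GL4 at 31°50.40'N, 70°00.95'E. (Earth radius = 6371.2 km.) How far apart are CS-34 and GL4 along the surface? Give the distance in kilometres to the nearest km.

CS-34: φ = +3.68617°, λ = +11.89167°
GL4: φ = +31.84000°, λ = +70.01583°
Δφ = 28.1538°,  Δλ = 58.1242°
a = sin²(Δφ/2) + cos φ₁ cos φ₂ sin²(Δλ/2) = 0.259197
c = 2·arcsin(√a) = 1.068310 rad = 61.2097°
d = R·c = 6371.2 × 1.068310 = 6806.4 km

6806 km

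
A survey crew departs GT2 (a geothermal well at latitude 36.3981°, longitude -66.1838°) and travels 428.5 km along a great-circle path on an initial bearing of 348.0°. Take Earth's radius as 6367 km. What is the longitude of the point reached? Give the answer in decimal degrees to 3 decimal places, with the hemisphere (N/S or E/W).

δ = d/R = 428.5/6367 = 0.067300 rad
φ₂ = arcsin(sin φ₁ cos δ + cos φ₁ sin δ cos θ)
   = arcsin(0.59339·0.99774 + 0.80491·0.06725·0.97815) = 40.16537°
λ₂ = λ₁ + atan2(sin θ sin δ cos φ₁, cos δ − sin φ₁ sin φ₂) = -67.23217°

67.232°W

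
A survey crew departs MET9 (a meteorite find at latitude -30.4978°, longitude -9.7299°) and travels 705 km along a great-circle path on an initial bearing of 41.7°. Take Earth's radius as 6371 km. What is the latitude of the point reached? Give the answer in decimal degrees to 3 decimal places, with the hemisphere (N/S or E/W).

δ = d/R = 705/6371 = 0.110658 rad
φ₂ = arcsin(sin φ₁ cos δ + cos φ₁ sin δ cos θ)
   = arcsin(-0.50751·0.99388 + 0.86165·0.11043·0.74664) = -25.68073°
λ₂ = λ₁ + atan2(sin θ sin δ cos φ₁, cos δ − sin φ₁ sin φ₂) = -5.05428°

25.681°S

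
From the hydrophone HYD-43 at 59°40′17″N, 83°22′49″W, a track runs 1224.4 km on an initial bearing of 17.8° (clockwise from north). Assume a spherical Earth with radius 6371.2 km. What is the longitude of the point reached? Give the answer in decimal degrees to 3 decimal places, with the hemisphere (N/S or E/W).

HYD-43: φ = +59.67139°, λ = -83.38028°
δ = d/R = 1224.4/6371.2 = 0.192177 rad
φ₂ = arcsin(sin φ₁ cos δ + cos φ₁ sin δ cos θ)
   = arcsin(0.86314·0.98159 + 0.50496·0.19100·0.95213) = 69.89798°
λ₂ = λ₁ + atan2(sin θ sin δ cos φ₁, cos δ − sin φ₁ sin φ₂) = -73.59940°

73.599°W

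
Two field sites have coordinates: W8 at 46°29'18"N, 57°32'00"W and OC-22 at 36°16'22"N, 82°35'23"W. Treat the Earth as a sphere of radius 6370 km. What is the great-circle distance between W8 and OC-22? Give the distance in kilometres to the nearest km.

W8: φ = +46.48833°, λ = -57.53333°
OC-22: φ = +36.27278°, λ = -82.58972°
Δφ = -10.2156°,  Δλ = -25.0564°
a = sin²(Δφ/2) + cos φ₁ cos φ₂ sin²(Δλ/2) = 0.034045
c = 2·arcsin(√a) = 0.371152 rad = 21.2655°
d = R·c = 6370 × 0.371152 = 2364.2 km

2364 km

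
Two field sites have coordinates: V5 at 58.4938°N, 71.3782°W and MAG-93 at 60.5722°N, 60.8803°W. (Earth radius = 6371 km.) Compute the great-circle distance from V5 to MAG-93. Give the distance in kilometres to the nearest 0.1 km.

634.5 km

Δφ = 2.0784°,  Δλ = 10.4979°
a = sin²(Δφ/2) + cos φ₁ cos φ₂ sin²(Δλ/2) = 0.002478
c = 2·arcsin(√a) = 0.099597 rad = 5.7065°
d = R·c = 6371 × 0.099597 = 634.5 km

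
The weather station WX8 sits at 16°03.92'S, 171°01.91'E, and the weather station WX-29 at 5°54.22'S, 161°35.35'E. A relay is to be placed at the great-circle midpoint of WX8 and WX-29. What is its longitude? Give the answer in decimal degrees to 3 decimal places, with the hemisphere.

WX8: φ = -16.06533°, λ = +171.03183°
WX-29: φ = -5.90367°, λ = +161.58917°
Bx = cos φ₂ cos Δλ = 0.981218,  By = cos φ₂ sin Δλ = -0.163190
φₘ = atan2(sin φ₁ + sin φ₂, √((cos φ₁ + Bx)² + By²)) = -11.02097°
λₘ = λ₁ + atan2(By, cos φ₁ + Bx) = 166.22884°

166.229°E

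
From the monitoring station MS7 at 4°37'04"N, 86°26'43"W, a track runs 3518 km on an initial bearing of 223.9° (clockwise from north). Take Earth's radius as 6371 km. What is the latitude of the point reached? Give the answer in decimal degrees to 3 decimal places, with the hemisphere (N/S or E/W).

17.951°S

MS7: φ = +4.61778°, λ = -86.44528°
δ = d/R = 3518/6371 = 0.552190 rad
φ₂ = arcsin(sin φ₁ cos δ + cos φ₁ sin δ cos θ)
   = arcsin(0.08051·0.85138 + 0.99675·0.52455·-0.72055) = -17.95062°
λ₂ = λ₁ + atan2(sin θ sin δ cos φ₁, cos δ − sin φ₁ sin φ₂) = -108.92379°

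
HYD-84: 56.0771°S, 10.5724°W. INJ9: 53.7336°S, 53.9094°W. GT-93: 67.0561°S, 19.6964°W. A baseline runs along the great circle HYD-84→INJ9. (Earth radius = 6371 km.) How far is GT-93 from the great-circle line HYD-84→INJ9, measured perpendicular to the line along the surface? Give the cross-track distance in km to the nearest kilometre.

1126 km

δ₁₃ = central angle HYD-84→GT-93 = 0.205572 rad  (haversine)
θ₁₃ = bearing HYD-84→GT-93 = 197.628°,  θ₁₂ = bearing HYD-84→INJ9 = 257.104°
dₓₜ = R·arcsin(sin δ₁₃ · sin(θ₁₃ − θ₁₂)) = 6371·arcsin(0.20413·sin(-59.476°)) = -1126.121 km
|dₓₜ| = 1126.121 km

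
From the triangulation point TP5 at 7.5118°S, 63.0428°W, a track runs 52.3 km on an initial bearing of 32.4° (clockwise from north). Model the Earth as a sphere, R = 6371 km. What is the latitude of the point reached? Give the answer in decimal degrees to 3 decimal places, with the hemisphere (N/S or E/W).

7.115°S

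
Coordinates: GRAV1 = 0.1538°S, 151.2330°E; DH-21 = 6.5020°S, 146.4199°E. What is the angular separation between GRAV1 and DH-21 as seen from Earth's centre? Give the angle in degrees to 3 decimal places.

7.960°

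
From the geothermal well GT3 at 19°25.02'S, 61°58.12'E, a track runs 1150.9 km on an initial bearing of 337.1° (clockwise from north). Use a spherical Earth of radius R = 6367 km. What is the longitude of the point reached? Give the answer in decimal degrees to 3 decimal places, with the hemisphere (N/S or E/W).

GT3: φ = -19.41700°, λ = +61.96867°
δ = d/R = 1150.9/6367 = 0.180760 rad
φ₂ = arcsin(sin φ₁ cos δ + cos φ₁ sin δ cos θ)
   = arcsin(-0.33244·0.98371 + 0.94312·0.17978·0.92119) = -9.83640°
λ₂ = λ₁ + atan2(sin θ sin δ cos φ₁, cos δ − sin φ₁ sin φ₂) = 57.89727°

57.897°E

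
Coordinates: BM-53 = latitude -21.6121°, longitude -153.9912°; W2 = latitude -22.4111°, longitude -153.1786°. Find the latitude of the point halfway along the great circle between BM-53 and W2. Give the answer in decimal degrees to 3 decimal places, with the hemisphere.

Bx = cos φ₂ cos Δλ = 0.924379,  By = cos φ₂ sin Δλ = 0.013111
φₘ = atan2(sin φ₁ + sin φ₂, √((cos φ₁ + Bx)² + By²)) = -22.01210°
λₘ = λ₁ + atan2(By, cos φ₁ + Bx) = -153.58605°

22.012°S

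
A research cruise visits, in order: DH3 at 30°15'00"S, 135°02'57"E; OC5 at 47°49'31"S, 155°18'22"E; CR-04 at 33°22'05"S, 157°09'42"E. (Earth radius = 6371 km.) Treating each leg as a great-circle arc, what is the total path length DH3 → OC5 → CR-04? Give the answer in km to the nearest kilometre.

4222 km

DH3: φ = -30.25000°, λ = +135.04917°
OC5: φ = -47.82528°, λ = +155.30611°
CR-04: φ = -33.36806°, λ = +157.16167°
DH3→OC5: c = 0.409175 rad, d = 2606.85 km
OC5→CR-04: c = 0.253501 rad, d = 1615.06 km
Total = 2606.85 + 1615.06 = 4221.91 km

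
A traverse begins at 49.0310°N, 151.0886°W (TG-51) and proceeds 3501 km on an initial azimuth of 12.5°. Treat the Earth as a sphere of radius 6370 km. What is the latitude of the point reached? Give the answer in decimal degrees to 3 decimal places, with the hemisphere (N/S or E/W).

78.022°N

δ = d/R = 3501/6370 = 0.549608 rad
φ₂ = arcsin(sin φ₁ cos δ + cos φ₁ sin δ cos θ)
   = arcsin(0.75506·0.85273 + 0.65565·0.52235·0.97630) = 78.02229°
λ₂ = λ₁ + atan2(sin θ sin δ cos φ₁, cos δ − sin φ₁ sin φ₂) = -118.07930°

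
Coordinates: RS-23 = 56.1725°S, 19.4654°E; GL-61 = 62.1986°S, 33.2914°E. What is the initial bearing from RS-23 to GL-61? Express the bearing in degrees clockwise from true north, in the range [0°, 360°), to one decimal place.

136.2°

Δλ = 13.8260°
y = sin Δλ · cos φ₂ = 0.111460
x = cos φ₁ sin φ₂ − sin φ₁ cos φ₂ cos Δλ = -0.116208
θ = atan2(y, x) = 136.1948° → 136.1948° (mod 360°)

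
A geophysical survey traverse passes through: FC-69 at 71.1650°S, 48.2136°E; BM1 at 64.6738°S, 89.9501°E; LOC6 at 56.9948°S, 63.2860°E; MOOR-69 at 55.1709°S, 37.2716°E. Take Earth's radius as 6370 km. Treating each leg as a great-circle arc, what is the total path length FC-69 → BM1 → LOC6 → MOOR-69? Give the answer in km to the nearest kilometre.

FC-69→BM1: c = 0.288961 rad, d = 1840.68 km
BM1→LOC6: c = 0.260537 rad, d = 1659.62 km
LOC6→MOOR-69: c = 0.253767 rad, d = 1616.50 km
Total = 1840.68 + 1659.62 + 1616.50 = 5116.79 km

5117 km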